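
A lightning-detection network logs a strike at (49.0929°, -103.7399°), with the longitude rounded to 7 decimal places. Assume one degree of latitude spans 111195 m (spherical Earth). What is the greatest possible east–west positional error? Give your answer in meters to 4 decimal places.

Rounding to 7 decimal places leaves the longitude within ±5e-08° of the true value.
One degree of longitude at 49.0929° is 111195 × cos 49.0929° ≈ 111195 × 0.6548 = 72814.3 m.
So at most 5e-08° × 72814.3 ≈ 0.00364072 m east–west.

0.0036 meters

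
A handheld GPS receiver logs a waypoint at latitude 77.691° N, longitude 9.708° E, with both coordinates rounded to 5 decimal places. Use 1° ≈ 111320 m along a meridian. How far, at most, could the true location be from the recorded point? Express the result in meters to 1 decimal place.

Rounding to 5 decimal places leaves each coordinate within ±5e-06° of the true value.
Latitude error → 5e-06 × 111320 = 0.5566 m along the meridian.
East–west component at 77.691°: 5e-06° × 111320 × cos 77.691° ≈ 5e-06 × 23731.6 ≈ 0.118658 m.
The two errors are perpendicular, so the maximum displacement is √(0.5566² + 0.118658²) ≈ 0.569107 m.

0.6 meters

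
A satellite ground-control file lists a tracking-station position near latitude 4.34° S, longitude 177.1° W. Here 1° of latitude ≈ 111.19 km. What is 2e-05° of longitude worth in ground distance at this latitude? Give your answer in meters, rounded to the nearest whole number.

2 meters

At 4.34° a degree of longitude is 111190 × cos 4.34° ≈ 110871 m, so 2e-05° corresponds to 2.21742 m.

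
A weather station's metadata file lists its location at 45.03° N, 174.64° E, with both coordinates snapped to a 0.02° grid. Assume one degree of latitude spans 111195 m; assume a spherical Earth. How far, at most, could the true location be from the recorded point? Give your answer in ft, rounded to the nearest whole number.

With a 0.02° grid the true value lies within half a step, ±0.02°/2 = ±0.01°, of the stored one.
North–south component: 0.01° × 111195 = 1111.95 m.
E–W at 45.03°: 0.01° × 111195 × cos 45.03° = 0.01 × 111195 × 0.7067 ≈ 785.856 m.
The two errors are perpendicular, so the maximum displacement is √(1111.95² + 785.856²) ≈ 1361.62 m.
Converting: 1361.62 m × 3.2808 ft/m ≈ 4467.2 ft.

4467 ft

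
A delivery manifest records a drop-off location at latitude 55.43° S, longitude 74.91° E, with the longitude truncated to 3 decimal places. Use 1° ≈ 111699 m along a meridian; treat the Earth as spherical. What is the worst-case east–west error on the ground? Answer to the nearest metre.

Truncating at 3 decimal places can drop up to a full unit in the last place, so the longitude may be off by as much as 0.001°.
Parallels shrink by cos φ, so at 55.43° a degree of longitude is 111699 × 0.5674 ≈ 63379.4 m.
Maximum E–W displacement: 0.001 × 63379.4 = 63.3794 m.

63 metres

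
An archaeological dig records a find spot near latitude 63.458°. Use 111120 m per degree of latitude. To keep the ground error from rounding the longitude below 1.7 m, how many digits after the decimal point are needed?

At 63.458° one degree of longitude covers 111120 × cos 63.458° ≈ 111120 × 0.4469 ≈ 49654.4 m.
Rounding to N decimal places gives at most 0.5 × 10⁻ᴺ degrees of error, i.e. 0.5 × 10⁻ᴺ × 49654.4 m.
Setting 24827.2 × 10⁻ᴺ ≤ 1.7 gives 10ᴺ ≥ 1.46e+04, i.e. N ≥ 4.16.
At 4 places the error can reach 2.48 m, but 5 places keeps it to 0.248 m.

5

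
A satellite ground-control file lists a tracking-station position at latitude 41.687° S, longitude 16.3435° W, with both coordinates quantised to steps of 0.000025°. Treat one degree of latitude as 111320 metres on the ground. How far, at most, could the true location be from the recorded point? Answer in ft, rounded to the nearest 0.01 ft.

With a 0.000025° grid the true value lies within half a step, ±0.000025°/2 = ±1.25e-05°, of the stored one.
North–south component: 1.25e-05° × 111320 = 1.3915 m.
E–W at 41.687°: 1.25e-05° × 111320 × cos 41.687° = 1.25e-05 × 111320 × 0.7468 ≈ 1.03916 m.
Combining orthogonally: (1.3915² + 1.03916²)^½ ≈ 1.7367 m.
Converting: 1.7367 m × 3.2808 ft/m ≈ 5.6978 ft.

5.70 ft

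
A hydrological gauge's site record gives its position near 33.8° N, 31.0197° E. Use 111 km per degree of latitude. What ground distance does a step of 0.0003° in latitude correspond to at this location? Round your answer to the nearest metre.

33 metres

0.0003° × 111000 m/° = 33.3 m.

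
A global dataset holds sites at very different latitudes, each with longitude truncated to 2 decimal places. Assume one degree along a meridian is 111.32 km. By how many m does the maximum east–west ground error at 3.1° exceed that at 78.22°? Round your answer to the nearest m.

Truncating at 2 decimal places can drop up to a full unit in the last place, so the longitude may be off by as much as 0.01°.
Error at 3.1° = 0.01° × 111320 × cos 3.1° ≈ 1113.2 × 0.9985 = 1111.6 m.
Error at 78.22° = 0.01° × 111320 × cos 78.22° ≈ 1113.2 × 0.2042 = 227.26 m.
Difference: 1111.6 − 227.26 = 884.31 m.

884 m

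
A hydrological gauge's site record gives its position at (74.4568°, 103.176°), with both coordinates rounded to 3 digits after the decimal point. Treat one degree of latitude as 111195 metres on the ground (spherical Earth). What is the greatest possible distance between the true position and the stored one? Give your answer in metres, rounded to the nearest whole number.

58 metres

Rounding to 3 decimal places leaves each coordinate within ±0.0005° of the true value.
North–south component: 0.0005° × 111195 = 55.5975 m.
Longitude error → 0.0005 × 111195 × cos 74.4568° = 0.0005 × 111195 × 0.2680 ≈ 14.8982 m.
The two errors are perpendicular, so the maximum displacement is √(55.5975² + 14.8982²) ≈ 57.559 m.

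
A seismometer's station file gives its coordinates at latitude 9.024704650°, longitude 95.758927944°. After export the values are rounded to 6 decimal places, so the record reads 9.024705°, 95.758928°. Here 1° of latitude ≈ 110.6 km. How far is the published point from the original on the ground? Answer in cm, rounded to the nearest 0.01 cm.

Δlat = 9.024704650 − 9.024705 = -0.000000350°; Δlon = 95.758927944 − 95.758928 = -0.000000056°.
N–S: -0.000000350° × 110600 m/° = -0.03871 m.
East–west at this latitude: -0.000000056° × 110600 × cos 9.02471° ≈ -0.000000056 × 109231 = -0.00611693 m.
Distance: √(0.03871² + 0.00611693²) ≈ 0.0391903 m.
That is 0.0391903 m = 3.919 cm.

3.92 cm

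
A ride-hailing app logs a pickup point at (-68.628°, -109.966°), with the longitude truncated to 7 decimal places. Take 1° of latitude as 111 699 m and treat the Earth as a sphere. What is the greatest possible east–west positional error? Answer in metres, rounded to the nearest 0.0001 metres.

Truncating at 7 decimal places can drop up to a full unit in the last place, so the longitude may be off by as much as 1e-07°.
At latitude 68.628° a degree of longitude spans 111699 m × cos 68.628° = 111699 × 0.3644 ≈ 40705.5 m.
East–west error: 1e-07° × 40705.5 m/° ≈ 0.00407055 m.

0.0041 metres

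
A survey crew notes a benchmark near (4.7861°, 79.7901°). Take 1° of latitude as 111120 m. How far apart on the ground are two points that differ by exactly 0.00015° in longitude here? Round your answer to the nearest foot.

One degree of longitude here spans 111120 × cos 4.7861° = 111120 × 0.9965 ≈ 110733 m; 0.00015° of that is 16.6099 m.
Converting: 16.6099 m × 3.2808 ft/m ≈ 54.494 ft.

54 feet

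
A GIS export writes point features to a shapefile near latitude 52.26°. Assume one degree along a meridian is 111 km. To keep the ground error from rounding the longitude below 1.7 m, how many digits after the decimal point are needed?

At 52.26° one degree of longitude covers 111000 × cos 52.26° ≈ 111000 × 0.6121 ≈ 67940.8 m.
Rounding to N decimal places gives at most 0.5 × 10⁻ᴺ degrees of error, i.e. 0.5 × 10⁻ᴺ × 67940.8 m.
Need 0.5 × 67940.8 × 10⁻ᴺ ≤ 1.7 → 10⁻ᴺ ≤ 5.004e-05, so N ≥ 4.30.
At 4 places the error can reach 3.4 m, but 5 places keeps it to 0.34 m.

5 decimal places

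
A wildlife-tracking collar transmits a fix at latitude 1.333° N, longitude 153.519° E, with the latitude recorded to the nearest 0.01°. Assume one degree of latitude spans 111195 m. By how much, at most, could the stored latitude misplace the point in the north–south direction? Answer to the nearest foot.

Rounding to 2 decimal places leaves the latitude within ±0.005° of the true value.
North–south distance: 0.005° × 111195 m/° = 555.975 m.
In feet: 555.975 m ÷ 0.3048 ≈ 1824.1 ft.

1824 feet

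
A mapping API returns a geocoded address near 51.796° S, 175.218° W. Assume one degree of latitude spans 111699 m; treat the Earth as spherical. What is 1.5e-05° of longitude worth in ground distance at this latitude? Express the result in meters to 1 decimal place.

One degree of longitude here spans 111699 × cos 51.796° = 111699 × 0.6185 ≈ 69081.7 m; 1.5e-05° of that is 1.03623 m.

1.0 meters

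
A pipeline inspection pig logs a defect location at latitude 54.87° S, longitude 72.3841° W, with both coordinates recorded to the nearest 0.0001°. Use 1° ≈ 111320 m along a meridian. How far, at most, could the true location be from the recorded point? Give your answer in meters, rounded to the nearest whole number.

Rounding to 4 decimal places leaves each coordinate within ±5e-05° of the true value.
N–S: 5e-05° × 111320 m/° = 5.566 m.
Longitude error → 5e-05 × 111320 × cos 54.87° = 5e-05 × 111320 × 0.5754 ≈ 3.20286 m.
Combining orthogonally: (5.566² + 3.20286²)^½ ≈ 6.42174 m.

6 meters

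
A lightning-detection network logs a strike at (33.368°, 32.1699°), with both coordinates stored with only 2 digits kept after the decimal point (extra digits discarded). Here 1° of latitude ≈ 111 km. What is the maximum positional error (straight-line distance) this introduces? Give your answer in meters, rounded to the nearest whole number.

Truncating at 2 decimal places can drop up to a full unit in the last place, so each coordinate may be off by as much as 0.01°.
Latitude error → 0.01 × 111000 = 1110 m along the meridian.
East–west component at 33.368°: 0.01° × 111000 × cos 33.368° ≈ 0.01 × 92702.2 ≈ 927.022 m.
Worst case both components are at the extreme and orthogonal: √(1110² + 927.022²) ≈ 1446.19 m.

1446 meters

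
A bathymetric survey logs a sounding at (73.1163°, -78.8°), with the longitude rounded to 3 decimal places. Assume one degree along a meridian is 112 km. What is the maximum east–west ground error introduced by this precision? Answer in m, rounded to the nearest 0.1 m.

16.3 m

Rounding to 3 decimal places leaves the longitude within ±0.0005° of the true value.
Parallels shrink by cos φ, so at 73.1163° a degree of longitude is 112000 × 0.2904 ≈ 32528.2 m.
So at most 0.0005° × 32528.2 ≈ 16.2641 m east–west.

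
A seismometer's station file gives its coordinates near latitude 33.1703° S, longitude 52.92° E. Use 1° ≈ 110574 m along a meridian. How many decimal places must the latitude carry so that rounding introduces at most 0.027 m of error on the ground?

7

One degree of latitude covers 110574 m.
N decimal places → at most half a unit in the last place, 0.5 × 10⁻ᴺ° = 110574/2 × 10⁻ᴺ m.
Setting 55287 × 10⁻ᴺ ≤ 0.027 gives 10ᴺ ≥ 2.048e+06, i.e. N ≥ 6.31.
At 6 places the error can reach 0.0553 m, but 7 places keeps it to 0.00553 m.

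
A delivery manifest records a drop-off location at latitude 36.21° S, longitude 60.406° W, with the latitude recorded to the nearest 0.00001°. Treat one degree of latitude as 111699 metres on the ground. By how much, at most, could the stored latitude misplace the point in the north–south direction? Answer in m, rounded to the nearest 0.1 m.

Rounding to 5 decimal places leaves the latitude within ±5e-06° of the true value.
North–south distance: 5e-06° × 111699 m/° = 0.558495 m.

0.6 m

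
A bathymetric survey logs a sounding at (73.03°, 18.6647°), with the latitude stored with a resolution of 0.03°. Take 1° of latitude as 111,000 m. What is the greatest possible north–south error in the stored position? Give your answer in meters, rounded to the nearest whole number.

1665 meters

With a 0.03° grid the true value lies within half a step, ±0.03°/2 = ±0.015°, of the stored one.
Along the meridian that is 0.015° × 111000 m/° = 1665 m.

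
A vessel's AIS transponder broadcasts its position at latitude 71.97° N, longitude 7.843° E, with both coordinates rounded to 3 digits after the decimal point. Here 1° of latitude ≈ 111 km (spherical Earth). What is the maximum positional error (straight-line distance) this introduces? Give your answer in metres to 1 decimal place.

58.1 metres

Rounding to 3 decimal places leaves each coordinate within ±0.0005° of the true value.
Latitude error → 0.0005 × 111000 = 55.5 m along the meridian.
East–west component at 71.97°: 0.0005° × 111000 × cos 71.97° ≈ 0.0005 × 34356.2 ≈ 17.1781 m.
Combining orthogonally: (55.5² + 17.1781²)^½ ≈ 58.0976 m.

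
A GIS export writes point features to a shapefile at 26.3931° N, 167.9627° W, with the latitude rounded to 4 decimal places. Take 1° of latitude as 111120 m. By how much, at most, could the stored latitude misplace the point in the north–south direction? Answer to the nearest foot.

Rounding to 4 decimal places leaves the latitude within ±5e-05° of the true value.
North–south distance: 5e-05° × 111120 m/° = 5.556 m.
Converting: 5.556 m × 3.2808 ft/m ≈ 18.228 ft.

18 feet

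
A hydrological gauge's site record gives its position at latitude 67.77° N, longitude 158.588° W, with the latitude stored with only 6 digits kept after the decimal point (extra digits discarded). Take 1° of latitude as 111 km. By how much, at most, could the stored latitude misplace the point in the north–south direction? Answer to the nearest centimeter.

Truncating at 6 decimal places can drop up to a full unit in the last place, so the latitude may be off by as much as 1e-06°.
So the N–S error is at most 1e-06 × 111000 = 0.111 m.
That is 0.111 m = 11.1 cm.

11 centimeters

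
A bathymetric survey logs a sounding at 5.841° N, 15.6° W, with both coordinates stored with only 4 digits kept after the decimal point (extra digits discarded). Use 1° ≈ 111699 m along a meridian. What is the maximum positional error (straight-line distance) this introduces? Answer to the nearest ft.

Truncating at 4 decimal places can drop up to a full unit in the last place, so each coordinate may be off by as much as 0.0001°.
N–S: 0.0001° × 111699 m/° = 11.1699 m.
Longitude error → 0.0001 × 111699 × cos 5.841° = 0.0001 × 111699 × 0.9948 ≈ 11.1119 m.
Worst case both components are at the extreme and orthogonal: √(11.1699² + 11.1119²) ≈ 15.7557 m.
In feet: 15.7557 m ÷ 0.3048 ≈ 51.692 ft.

52 ft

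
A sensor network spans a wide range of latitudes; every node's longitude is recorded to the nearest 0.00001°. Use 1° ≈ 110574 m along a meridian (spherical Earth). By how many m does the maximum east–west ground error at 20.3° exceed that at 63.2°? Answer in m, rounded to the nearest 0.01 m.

0.27 m

Rounding to 5 decimal places leaves the longitude within ±5e-06° of the true value.
Error at 20.3° = 5e-06° × 110574 × cos 20.3° ≈ 0.55287 × 0.9379 = 0.51853 m.
At 63.2°: 5e-06° × 110574 × cos 63.2° = 5e-06 × 110574 × 0.4509 ≈ 0.24928 m.
So the lower-latitude error exceeds the higher by 0.51853 − 0.24928 = 0.26925 m.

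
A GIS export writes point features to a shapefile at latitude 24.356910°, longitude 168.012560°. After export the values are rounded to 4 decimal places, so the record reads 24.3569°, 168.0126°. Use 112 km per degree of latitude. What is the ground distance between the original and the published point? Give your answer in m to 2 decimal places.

Δlat = 24.356910 − 24.3569 = +0.000010°; Δlon = 168.012560 − 168.0126 = -0.000040°.
N–S: 0.000010° × 112000 m/° = 1.12 m.
E–W at 24.3569°: -0.000040° × 112000 × cos 24.3569° = -0.000040 × 112000 × 0.9110 ≈ -4.08125 m.
Distance: √(1.12² + 4.08125²) ≈ 4.23214 m.

4.23 m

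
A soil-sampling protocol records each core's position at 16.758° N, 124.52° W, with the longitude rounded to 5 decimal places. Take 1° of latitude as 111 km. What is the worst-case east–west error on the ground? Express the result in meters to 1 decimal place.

0.5 meters

Rounding to 5 decimal places leaves the longitude within ±5e-06° of the true value.
At latitude 16.758° a degree of longitude spans 111000 m × cos 16.758° = 111000 × 0.9575 ≈ 106286 m.
Maximum E–W displacement: 5e-06 × 106286 = 0.53143 m.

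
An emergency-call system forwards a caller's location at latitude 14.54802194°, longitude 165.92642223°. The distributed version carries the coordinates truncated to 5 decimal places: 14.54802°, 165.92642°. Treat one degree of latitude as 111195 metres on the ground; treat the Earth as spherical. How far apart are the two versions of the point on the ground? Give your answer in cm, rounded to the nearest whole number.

The latitude changed by +0.00000194° and the longitude by +0.00000223°.
N–S: 0.00000194° × 111195 m/° = 0.215718 m.
E–W at 14.548°: 0.00000223° × 111195 × cos 14.548° = 0.00000223 × 111195 × 0.9679 ≈ 0.240014 m.
Combined displacement = (0.215718² + 0.240014²)^½ ≈ 0.322709 m.
That is 0.322709 m = 32.271 cm.

32 cm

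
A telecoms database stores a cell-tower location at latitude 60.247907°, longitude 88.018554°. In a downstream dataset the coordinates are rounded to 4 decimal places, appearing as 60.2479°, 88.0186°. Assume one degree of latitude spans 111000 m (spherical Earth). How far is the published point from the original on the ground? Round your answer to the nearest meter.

The latitude changed by +0.000007° and the longitude by -0.000046°.
North–south shift: 0.000007 × 111000 = 0.777 m.
East–west at this latitude: -0.000046° × 111000 × cos 60.2479° ≈ -0.000046 × 55083.6 = -2.53384 m.
Hypotenuse of the two orthogonal shifts: √(0.777² + 2.53384²) = 2.6503 m.

3 meters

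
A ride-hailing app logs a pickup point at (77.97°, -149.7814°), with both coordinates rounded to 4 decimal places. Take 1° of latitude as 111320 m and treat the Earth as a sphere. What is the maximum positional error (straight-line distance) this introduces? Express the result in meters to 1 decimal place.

Rounding to 4 decimal places leaves each coordinate within ±5e-05° of the true value.
North–south component: 5e-05° × 111320 = 5.566 m.
East–west component at 77.97°: 5e-05° × 111320 × cos 77.97° ≈ 5e-05 × 23201.7 ≈ 1.16009 m.
Combining orthogonally: (5.566² + 1.16009²)^½ ≈ 5.68561 m.

5.7 meters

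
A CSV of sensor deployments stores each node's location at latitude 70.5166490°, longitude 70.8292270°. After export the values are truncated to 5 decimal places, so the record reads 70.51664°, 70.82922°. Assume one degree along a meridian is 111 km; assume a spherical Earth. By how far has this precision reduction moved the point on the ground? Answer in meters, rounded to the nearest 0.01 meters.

1.03 meters

The latitude changed by +0.0000090° and the longitude by +0.0000070°.
North–south shift: 0.0000090 × 111000 = 0.999 m.
E–W at 70.5166°: 0.0000070° × 111000 × cos 70.5166° = 0.0000070 × 111000 × 0.3335 ≈ 0.259155 m.
Hypotenuse of the two orthogonal shifts: √(0.999² + 0.259155²) = 1.03207 m.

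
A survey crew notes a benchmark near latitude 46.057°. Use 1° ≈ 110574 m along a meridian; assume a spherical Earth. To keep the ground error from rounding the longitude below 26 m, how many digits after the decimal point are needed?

4 decimal places

At 46.057° one degree of longitude covers 110574 × cos 46.057° ≈ 110574 × 0.6939 ≈ 76732 m.
N decimal places → at most half a unit in the last place, 0.5 × 10⁻ᴺ° = 76732/2 × 10⁻ᴺ m.
Need 0.5 × 76732 × 10⁻ᴺ ≤ 26 → 10⁻ᴺ ≤ 6.777e-04, so N ≥ 3.17.
N = 3 would give 38.4 m (too coarse); N = 4 gives 3.84 m ≤ 26 m.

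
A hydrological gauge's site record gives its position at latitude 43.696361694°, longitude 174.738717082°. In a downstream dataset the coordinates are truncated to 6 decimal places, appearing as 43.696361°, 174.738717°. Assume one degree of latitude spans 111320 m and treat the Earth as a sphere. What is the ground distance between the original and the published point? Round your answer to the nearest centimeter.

Δlat = 43.696361694 − 43.696361 = +0.000000694°; Δlon = 174.738717082 − 174.738717 = +0.000000082°.
North–south shift: 0.000000694 × 111320 = 0.0772561 m.
East–west at this latitude: 0.000000082° × 111320 × cos 43.6964° ≈ 0.000000082 × 80485.6 = 0.00659982 m.
Combined displacement = (0.0772561² + 0.00659982²)^½ ≈ 0.0775375 m.
That is 0.0775375 m = 7.7537 cm.

8 centimeters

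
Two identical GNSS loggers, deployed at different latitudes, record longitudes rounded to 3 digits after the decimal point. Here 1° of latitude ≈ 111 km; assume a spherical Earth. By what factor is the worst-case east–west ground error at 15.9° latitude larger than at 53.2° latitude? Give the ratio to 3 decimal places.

Rounding to 3 decimal places leaves the longitude within ±0.0005° of the true value.
Error at 15.9° = 0.0005° × 111000 × cos 15.9° ≈ 55.5 × 0.9617 = 53.377 m.
At 53.2°: 0.0005° × 111000 × cos 53.2° = 0.0005 × 111000 × 0.5990 ≈ 33.246 m.
Ratio: 53.377 / 33.246 = cos 15.9° / cos 53.2° ≈ 1.6055.

1.606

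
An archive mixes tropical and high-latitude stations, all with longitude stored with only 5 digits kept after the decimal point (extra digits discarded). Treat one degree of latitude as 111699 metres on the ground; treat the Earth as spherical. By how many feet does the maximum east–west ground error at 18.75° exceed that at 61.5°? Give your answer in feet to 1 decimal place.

1.7 feet

Truncating at 5 decimal places can drop up to a full unit in the last place, so the longitude may be off by as much as 1e-05°.
At 18.75°: 1e-05° × 111699 × cos 18.75° = 1e-05 × 111699 × 0.9469 ≈ 1.0577 m.
Error at 61.5° = 1e-05° × 111699 × cos 61.5° ≈ 1.117 × 0.4772 = 0.53298 m.
Difference: 1.0577 − 0.53298 = 0.52473 m.
Converting: 0.52473 m × 3.2808 ft/m ≈ 1.7216 ft.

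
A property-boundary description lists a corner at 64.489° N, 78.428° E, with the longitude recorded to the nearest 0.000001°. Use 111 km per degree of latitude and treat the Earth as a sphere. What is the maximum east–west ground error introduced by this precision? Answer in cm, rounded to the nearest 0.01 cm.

Rounding to 6 decimal places leaves the longitude within ±5e-07° of the true value.
Parallels shrink by cos φ, so at 64.489° a degree of longitude is 111000 × 0.4307 ≈ 47806 m.
So at most 5e-07° × 47806 ≈ 0.023903 m east–west.
That is 0.023903 m = 2.3903 cm.

2.39 cm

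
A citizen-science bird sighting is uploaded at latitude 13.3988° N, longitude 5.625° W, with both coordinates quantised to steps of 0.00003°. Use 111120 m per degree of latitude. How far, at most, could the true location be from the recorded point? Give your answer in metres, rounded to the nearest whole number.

2 metres

With a 0.00003° grid the true value lies within half a step, ±0.00003°/2 = ±1.5e-05°, of the stored one.
North–south component: 1.5e-05° × 111120 = 1.6668 m.
East–west component at 13.3988°: 1.5e-05° × 111120 × cos 13.3988° ≈ 1.5e-05 × 108095 ≈ 1.62143 m.
Worst case both components are at the extreme and orthogonal: √(1.6668² + 1.62143²) ≈ 2.32535 m.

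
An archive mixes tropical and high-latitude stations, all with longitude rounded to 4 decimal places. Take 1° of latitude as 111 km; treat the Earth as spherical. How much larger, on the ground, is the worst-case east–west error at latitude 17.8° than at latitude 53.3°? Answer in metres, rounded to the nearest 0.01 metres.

Rounding to 4 decimal places leaves the longitude within ±5e-05° of the true value.
Error at 17.8° = 5e-05° × 111000 × cos 17.8° ≈ 5.55 × 0.9521 = 5.2843 m.
Error at 53.3° = 5e-05° × 111000 × cos 53.3° ≈ 5.55 × 0.5976 = 3.3168 m.
Difference: 5.2843 − 3.3168 = 1.9675 m.

1.97 metres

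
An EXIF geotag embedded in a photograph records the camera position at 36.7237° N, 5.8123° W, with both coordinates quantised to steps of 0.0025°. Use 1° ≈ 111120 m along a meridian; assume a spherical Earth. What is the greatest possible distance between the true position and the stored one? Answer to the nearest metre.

With a 0.0025° grid the true value lies within half a step, ±0.0025°/2 = ±0.00125°, of the stored one.
Latitude error → 0.00125 × 111120 = 138.9 m along the meridian.
East–west component at 36.7237°: 0.00125° × 111120 × cos 36.7237° ≈ 0.00125 × 89065.8 ≈ 111.332 m.
The two errors are perpendicular, so the maximum displacement is √(138.9² + 111.332²) ≈ 178.011 m.

178 metres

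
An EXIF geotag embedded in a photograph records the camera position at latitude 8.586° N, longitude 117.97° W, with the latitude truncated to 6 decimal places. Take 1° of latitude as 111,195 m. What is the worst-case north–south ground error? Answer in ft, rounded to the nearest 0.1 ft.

Truncating at 6 decimal places can drop up to a full unit in the last place, so the latitude may be off by as much as 1e-06°.
So the N–S error is at most 1e-06 × 111195 = 0.111195 m.
In feet: 0.111195 m ÷ 0.3048 ≈ 0.36481 ft.

0.4 ft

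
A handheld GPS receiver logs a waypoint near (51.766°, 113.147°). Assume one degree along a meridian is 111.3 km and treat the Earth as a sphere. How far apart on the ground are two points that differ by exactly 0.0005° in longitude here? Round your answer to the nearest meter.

0.0005° of longitude at 51.766° is 0.0005 × 111300 × cos 51.766° ≈ 0.0005 × 68880.7 = 34.4404 m.

34 meters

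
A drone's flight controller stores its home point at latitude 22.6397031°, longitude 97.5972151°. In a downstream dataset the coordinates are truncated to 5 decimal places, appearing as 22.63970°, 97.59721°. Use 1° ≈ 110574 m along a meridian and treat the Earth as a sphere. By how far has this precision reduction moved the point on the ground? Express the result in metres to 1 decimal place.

Δlat = 22.6397031 − 22.63970 = +0.0000031°; Δlon = 97.5972151 − 97.59721 = +0.0000051°.
North–south shift: 0.0000031 × 110574 = 0.342779 m.
E–W at 22.6397°: 0.0000051° × 110574 × cos 22.6397° = 0.0000051 × 110574 × 0.9229 ≈ 0.520473 m.
Combined displacement = (0.342779² + 0.520473²)^½ ≈ 0.62321 m.

0.6 metres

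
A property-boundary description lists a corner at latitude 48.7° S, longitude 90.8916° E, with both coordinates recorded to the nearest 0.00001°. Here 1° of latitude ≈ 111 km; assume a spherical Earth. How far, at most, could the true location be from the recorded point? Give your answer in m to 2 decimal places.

Rounding to 5 decimal places leaves each coordinate within ±5e-06° of the true value.
Latitude error → 5e-06 × 111000 = 0.555 m along the meridian.
Longitude error → 5e-06 × 111000 × cos 48.7° = 5e-06 × 111000 × 0.6600 ≈ 0.366301 m.
The two errors are perpendicular, so the maximum displacement is √(0.555² + 0.366301²) ≈ 0.664982 m.

0.66 m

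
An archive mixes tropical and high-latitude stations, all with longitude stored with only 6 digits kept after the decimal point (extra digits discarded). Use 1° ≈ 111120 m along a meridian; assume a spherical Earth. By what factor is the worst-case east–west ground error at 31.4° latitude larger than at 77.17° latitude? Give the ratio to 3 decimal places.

3.844

Truncating at 6 decimal places can drop up to a full unit in the last place, so the longitude may be off by as much as 1e-06°.
Error at 31.4° = 1e-06° × 111120 × cos 31.4° ≈ 0.11112 × 0.8536 = 0.094847 m.
Error at 77.17° = 1e-06° × 111120 × cos 77.17° ≈ 0.11112 × 0.2221 = 0.024675 m.
Ratio: 0.094847 / 0.024675 = cos 31.4° / cos 77.17° ≈ 3.8438.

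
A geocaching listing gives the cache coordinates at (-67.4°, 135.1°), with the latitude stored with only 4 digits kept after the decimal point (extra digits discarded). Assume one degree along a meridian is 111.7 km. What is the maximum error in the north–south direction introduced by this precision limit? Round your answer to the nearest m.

11 m

Truncating at 4 decimal places can drop up to a full unit in the last place, so the latitude may be off by as much as 0.0001°.
Along the meridian that is 0.0001° × 111700 m/° = 11.17 m.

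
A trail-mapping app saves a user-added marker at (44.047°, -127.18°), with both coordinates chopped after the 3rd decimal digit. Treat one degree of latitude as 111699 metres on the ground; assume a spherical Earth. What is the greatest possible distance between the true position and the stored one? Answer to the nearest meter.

138 meters

Truncating at 3 decimal places can drop up to a full unit in the last place, so each coordinate may be off by as much as 0.001°.
Latitude error → 0.001 × 111699 = 111.699 m along the meridian.
E–W at 44.047°: 0.001° × 111699 × cos 44.047° = 0.001 × 111699 × 0.7188 ≈ 80.2859 m.
The two errors are perpendicular, so the maximum displacement is √(111.699² + 80.2859²) ≈ 137.559 m.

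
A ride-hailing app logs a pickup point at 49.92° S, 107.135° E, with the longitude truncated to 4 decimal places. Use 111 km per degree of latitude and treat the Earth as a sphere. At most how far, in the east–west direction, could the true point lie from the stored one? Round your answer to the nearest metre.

Truncating at 4 decimal places can drop up to a full unit in the last place, so the longitude may be off by as much as 0.0001°.
At latitude 49.92° a degree of longitude spans 111000 m × cos 49.92° = 111000 × 0.6439 ≈ 71468.1 m.
Maximum E–W displacement: 0.0001 × 71468.1 = 7.14681 m.

7 metres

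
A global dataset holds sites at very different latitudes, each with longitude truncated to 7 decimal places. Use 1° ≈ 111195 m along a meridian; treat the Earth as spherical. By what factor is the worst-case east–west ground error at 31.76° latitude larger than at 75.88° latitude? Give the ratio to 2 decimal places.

3.49

Truncating at 7 decimal places can drop up to a full unit in the last place, so the longitude may be off by as much as 1e-07°.
At 31.76°: 1e-07° × 111195 × cos 31.76° = 1e-07 × 111195 × 0.8503 ≈ 0.0094545 m.
At 75.88°: 1e-07° × 111195 × cos 75.88° = 1e-07 × 111195 × 0.2440 ≈ 0.0027126 m.
Ratio: 0.0094545 / 0.0027126 = cos 31.76° / cos 75.88° ≈ 3.4853.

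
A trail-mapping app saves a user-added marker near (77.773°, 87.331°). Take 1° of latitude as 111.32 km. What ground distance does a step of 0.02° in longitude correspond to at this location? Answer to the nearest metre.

0.02° of longitude at 77.773° is 0.02 × 111320 × cos 77.773° ≈ 0.02 × 23575.9 = 471.519 m.

472 metres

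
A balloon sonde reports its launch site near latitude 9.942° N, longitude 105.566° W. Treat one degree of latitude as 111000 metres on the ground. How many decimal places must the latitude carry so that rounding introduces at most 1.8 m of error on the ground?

One degree of latitude covers 111000 m.
With N decimal places the half-ulp bound is 0.5·10⁻ᴺ°, or 0.5·10⁻ᴺ × 111000 m on the ground.
Need 0.5 × 111000 × 10⁻ᴺ ≤ 1.8 → 10⁻ᴺ ≤ 3.243e-05, so N ≥ 4.49.
So 5 decimal places suffice (0.555 m); 4 would allow up to 5.55 m.

5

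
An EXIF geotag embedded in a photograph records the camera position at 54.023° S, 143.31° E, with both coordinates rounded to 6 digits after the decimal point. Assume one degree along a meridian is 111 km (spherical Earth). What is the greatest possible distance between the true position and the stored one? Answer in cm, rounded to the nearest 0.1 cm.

Rounding to 6 decimal places leaves each coordinate within ±5e-07° of the true value.
Latitude error → 5e-07 × 111000 = 0.0555 m along the meridian.
Longitude error → 5e-07 × 111000 × cos 54.023° = 5e-07 × 111000 × 0.5875 ≈ 0.0326041 m.
Worst case both components are at the extreme and orthogonal: √(0.0555² + 0.0326041²) ≈ 0.0643683 m.
That is 0.0643683 m = 6.4368 cm.

6.4 cm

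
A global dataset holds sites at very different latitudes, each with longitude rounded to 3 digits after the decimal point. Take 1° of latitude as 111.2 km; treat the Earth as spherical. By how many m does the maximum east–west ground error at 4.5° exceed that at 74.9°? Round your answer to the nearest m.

Rounding to 3 decimal places leaves the longitude within ±0.0005° of the true value.
At 4.5°: 0.0005° × 111200 × cos 4.5° = 0.0005 × 111200 × 0.9969 ≈ 55.429 m.
At 74.9°: 0.0005° × 111200 × cos 74.9° = 0.0005 × 111200 × 0.2605 ≈ 14.484 m.
So the lower-latitude error exceeds the higher by 55.429 − 14.484 = 40.945 m.

41 m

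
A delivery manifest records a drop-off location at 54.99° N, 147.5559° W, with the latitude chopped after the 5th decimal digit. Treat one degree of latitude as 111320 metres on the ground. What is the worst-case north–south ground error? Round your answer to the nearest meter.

Truncating at 5 decimal places can drop up to a full unit in the last place, so the latitude may be off by as much as 1e-05°.
North–south distance: 1e-05° × 111320 m/° = 1.1132 m.

1 meters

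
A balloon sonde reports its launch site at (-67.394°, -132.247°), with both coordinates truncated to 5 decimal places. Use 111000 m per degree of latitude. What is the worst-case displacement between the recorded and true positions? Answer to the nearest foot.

Truncating at 5 decimal places can drop up to a full unit in the last place, so each coordinate may be off by as much as 1e-05°.
N–S: 1e-05° × 111000 m/° = 1.11 m.
E–W at 67.394°: 1e-05° × 111000 × cos 67.394° = 1e-05 × 111000 × 0.3844 ≈ 0.426675 m.
The two errors are perpendicular, so the maximum displacement is √(1.11² + 0.426675²) ≈ 1.18918 m.
Converting: 1.18918 m × 3.2808 ft/m ≈ 3.9015 ft.

4 feet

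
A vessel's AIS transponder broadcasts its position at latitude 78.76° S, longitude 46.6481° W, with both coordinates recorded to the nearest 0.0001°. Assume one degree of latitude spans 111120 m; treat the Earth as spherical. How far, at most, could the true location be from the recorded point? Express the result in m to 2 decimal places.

5.66 m

Rounding to 4 decimal places leaves each coordinate within ±5e-05° of the true value.
N–S: 5e-05° × 111120 m/° = 5.556 m.
Longitude error → 5e-05 × 111120 × cos 78.76° = 5e-05 × 111120 × 0.1949 ≈ 1.08297 m.
Combining orthogonally: (5.556² + 1.08297²)^½ ≈ 5.66056 m.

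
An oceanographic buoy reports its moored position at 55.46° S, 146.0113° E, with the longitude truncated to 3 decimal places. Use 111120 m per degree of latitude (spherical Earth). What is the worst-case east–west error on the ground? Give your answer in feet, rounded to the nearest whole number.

207 feet

Truncating at 3 decimal places can drop up to a full unit in the last place, so the longitude may be off by as much as 0.001°.
One degree of longitude at 55.46° is 111120 × cos 55.46° ≈ 111120 × 0.5670 = 63003 m.
So at most 0.001° × 63003 ≈ 63.003 m east–west.
Converting: 63.003 m × 3.2808 ft/m ≈ 206.7 ft.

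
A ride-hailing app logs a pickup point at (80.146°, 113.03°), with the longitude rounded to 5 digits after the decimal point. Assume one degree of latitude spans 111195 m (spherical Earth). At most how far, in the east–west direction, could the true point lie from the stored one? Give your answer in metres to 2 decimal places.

0.10 metres

Rounding to 5 decimal places leaves the longitude within ±5e-06° of the true value.
One degree of longitude at 80.146° is 111195 × cos 80.146° ≈ 111195 × 0.1711 = 19029.7 m.
Maximum E–W displacement: 5e-06 × 19029.7 = 0.0951485 m.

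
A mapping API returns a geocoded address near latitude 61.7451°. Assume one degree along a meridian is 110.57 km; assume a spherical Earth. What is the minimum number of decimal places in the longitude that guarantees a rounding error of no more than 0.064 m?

6

At 61.7451° one degree of longitude covers 110570 × cos 61.7451° ≈ 110570 × 0.4734 ≈ 52343.3 m.
N decimal places → at most half a unit in the last place, 0.5 × 10⁻ᴺ° = 52343.3/2 × 10⁻ᴺ m.
Need 0.5 × 52343.3 × 10⁻ᴺ ≤ 0.064 → 10⁻ᴺ ≤ 2.445e-06, so N ≥ 5.61.
So 6 decimal places suffice (0.0262 m); 5 would allow up to 0.262 m.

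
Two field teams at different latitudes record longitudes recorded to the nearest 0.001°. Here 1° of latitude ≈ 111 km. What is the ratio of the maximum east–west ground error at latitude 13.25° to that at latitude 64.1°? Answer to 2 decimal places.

Rounding to 3 decimal places leaves the longitude within ±0.0005° of the true value.
Error at 13.25° = 0.0005° × 111000 × cos 13.25° ≈ 55.5 × 0.9734 = 54.023 m.
At 64.1°: 0.0005° × 111000 × cos 64.1° = 0.0005 × 111000 × 0.4368 ≈ 24.242 m.
Ratio: 54.023 / 24.242 = cos 13.25° / cos 64.1° ≈ 2.2284.

2.23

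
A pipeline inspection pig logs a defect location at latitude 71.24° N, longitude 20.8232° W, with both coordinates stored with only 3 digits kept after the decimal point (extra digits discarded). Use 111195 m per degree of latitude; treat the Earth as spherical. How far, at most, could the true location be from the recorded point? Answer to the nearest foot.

383 feet

Truncating at 3 decimal places can drop up to a full unit in the last place, so each coordinate may be off by as much as 0.001°.
N–S: 0.001° × 111195 m/° = 111.195 m.
East–west component at 71.24°: 0.001° × 111195 × cos 71.24° ≈ 0.001 × 35760.8 ≈ 35.7608 m.
The two errors are perpendicular, so the maximum displacement is √(111.195² + 35.7608²) ≈ 116.804 m.
In feet: 116.804 m ÷ 0.3048 ≈ 383.22 ft.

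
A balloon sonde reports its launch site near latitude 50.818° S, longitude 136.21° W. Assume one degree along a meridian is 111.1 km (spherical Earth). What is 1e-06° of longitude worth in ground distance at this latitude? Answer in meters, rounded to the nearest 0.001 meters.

One degree of longitude here spans 111100 × cos 50.818° = 111100 × 0.6318 ≈ 70191.4 m; 1e-06° of that is 0.0701914 m.

0.070 meters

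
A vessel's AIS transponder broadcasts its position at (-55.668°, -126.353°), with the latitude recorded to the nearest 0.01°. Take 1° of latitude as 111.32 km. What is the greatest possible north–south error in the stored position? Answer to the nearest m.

557 m

Rounding to 2 decimal places leaves the latitude within ±0.005° of the true value.
So the N–S error is at most 0.005 × 111320 = 556.6 m.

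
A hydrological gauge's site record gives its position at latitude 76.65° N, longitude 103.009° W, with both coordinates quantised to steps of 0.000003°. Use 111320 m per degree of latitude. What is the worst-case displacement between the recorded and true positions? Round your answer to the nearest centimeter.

17 centimeters

With a 0.000003° grid the true value lies within half a step, ±0.000003°/2 = ±1.5e-06°, of the stored one.
Latitude error → 1.5e-06 × 111320 = 0.16698 m along the meridian.
Longitude error → 1.5e-06 × 111320 × cos 76.65° = 1.5e-06 × 111320 × 0.2309 ≈ 0.0385555 m.
Worst case both components are at the extreme and orthogonal: √(0.16698² + 0.0385555²) ≈ 0.171373 m.
That is 0.171373 m = 17.137 cm.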